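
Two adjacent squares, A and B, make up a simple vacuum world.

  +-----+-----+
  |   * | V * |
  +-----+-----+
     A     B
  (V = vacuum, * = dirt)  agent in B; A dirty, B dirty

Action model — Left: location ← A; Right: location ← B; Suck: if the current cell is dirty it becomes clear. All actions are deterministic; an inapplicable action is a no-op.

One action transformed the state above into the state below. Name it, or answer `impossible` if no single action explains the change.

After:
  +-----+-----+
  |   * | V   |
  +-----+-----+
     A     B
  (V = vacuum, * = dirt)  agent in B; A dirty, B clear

try  Left: in A — A dirty, B dirty
try Right: in B — A dirty, B dirty
try  Suck: in B — A dirty, B clear  ← match

Suck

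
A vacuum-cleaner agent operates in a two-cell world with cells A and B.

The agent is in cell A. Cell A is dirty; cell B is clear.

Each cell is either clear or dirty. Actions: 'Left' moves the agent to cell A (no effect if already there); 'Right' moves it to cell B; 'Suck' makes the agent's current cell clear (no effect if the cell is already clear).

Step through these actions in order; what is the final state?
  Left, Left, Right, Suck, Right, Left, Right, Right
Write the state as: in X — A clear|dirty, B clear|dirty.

1) do Left; now in A — A dirty, B clear
2) do Left; now in A — A dirty, B clear
3) do Right; now in B — A dirty, B clear
4) do Suck; now in B — A dirty, B clear
5) do Right; now in B — A dirty, B clear
6) do Left; now in A — A dirty, B clear
7) do Right; now in B — A dirty, B clear
8) do Right; now in B — A dirty, B clear

in B — A dirty, B clear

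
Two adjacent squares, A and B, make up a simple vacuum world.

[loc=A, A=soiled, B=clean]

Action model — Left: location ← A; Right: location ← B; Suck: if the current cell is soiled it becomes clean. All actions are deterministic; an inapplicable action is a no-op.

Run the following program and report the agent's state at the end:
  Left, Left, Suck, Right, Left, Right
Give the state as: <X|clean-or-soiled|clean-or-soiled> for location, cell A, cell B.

1. Left → <A|soiled|clean>
2. Left → <A|soiled|clean>
3. Suck → <A|clean|clean>
4. Right → <B|clean|clean>
5. Left → <A|clean|clean>
6. Right → <B|clean|clean>

<B|clean|clean>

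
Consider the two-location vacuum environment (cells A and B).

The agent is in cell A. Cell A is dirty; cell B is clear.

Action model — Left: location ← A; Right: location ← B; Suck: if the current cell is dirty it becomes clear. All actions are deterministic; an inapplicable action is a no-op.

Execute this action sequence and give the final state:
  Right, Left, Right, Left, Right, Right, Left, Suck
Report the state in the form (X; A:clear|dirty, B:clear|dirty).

(A; A:clear, B:clear)

[1] after Right: (B; A:dirty, B:clear)
[2] after Left: (A; A:dirty, B:clear)
[3] after Right: (B; A:dirty, B:clear)
[4] after Left: (A; A:dirty, B:clear)
[5] after Right: (B; A:dirty, B:clear)
[6] after Right: (B; A:dirty, B:clear)
[7] after Left: (A; A:dirty, B:clear)
[8] after Suck: (A; A:clear, B:clear)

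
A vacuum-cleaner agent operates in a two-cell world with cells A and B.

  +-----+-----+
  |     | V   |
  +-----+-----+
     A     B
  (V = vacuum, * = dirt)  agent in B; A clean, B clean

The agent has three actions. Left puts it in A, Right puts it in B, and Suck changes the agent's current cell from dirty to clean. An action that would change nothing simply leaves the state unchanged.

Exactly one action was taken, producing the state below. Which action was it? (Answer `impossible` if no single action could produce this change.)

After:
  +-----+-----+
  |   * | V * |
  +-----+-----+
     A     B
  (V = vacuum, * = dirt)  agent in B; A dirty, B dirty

try  Left: <A|clean|clean>
try Right: <B|clean|clean>
try  Suck: <B|clean|clean>
no single action produces the after-state

impossible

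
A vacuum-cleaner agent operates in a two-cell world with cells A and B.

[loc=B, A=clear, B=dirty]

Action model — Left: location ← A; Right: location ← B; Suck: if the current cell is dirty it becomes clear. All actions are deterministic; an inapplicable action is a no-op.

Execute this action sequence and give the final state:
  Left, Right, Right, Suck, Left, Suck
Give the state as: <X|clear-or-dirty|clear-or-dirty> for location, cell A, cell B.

t=1 Left ⇒ <A|clear|dirty>
t=2 Right ⇒ <B|clear|dirty>
t=3 Right ⇒ <B|clear|dirty>
t=4 Suck ⇒ <B|clear|clear>
t=5 Left ⇒ <A|clear|clear>
t=6 Suck ⇒ <A|clear|clear>

<A|clear|clear>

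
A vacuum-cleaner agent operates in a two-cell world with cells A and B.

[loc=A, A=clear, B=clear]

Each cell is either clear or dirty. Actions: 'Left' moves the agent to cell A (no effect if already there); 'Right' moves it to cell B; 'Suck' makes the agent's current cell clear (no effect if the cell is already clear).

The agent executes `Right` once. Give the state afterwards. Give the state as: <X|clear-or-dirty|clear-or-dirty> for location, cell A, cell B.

<B|clear|clear>

start: <A|clear|clear>
1. Right → <B|clear|clear>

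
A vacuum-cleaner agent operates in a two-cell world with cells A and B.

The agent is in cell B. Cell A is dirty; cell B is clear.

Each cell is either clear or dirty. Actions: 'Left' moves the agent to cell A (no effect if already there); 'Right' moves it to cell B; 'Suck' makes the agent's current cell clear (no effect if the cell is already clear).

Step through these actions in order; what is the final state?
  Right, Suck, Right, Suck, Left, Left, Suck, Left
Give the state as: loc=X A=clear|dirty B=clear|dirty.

loc=A A=clear B=clear

1. Right → loc=B A=dirty B=clear
2. Suck → loc=B A=dirty B=clear
3. Right → loc=B A=dirty B=clear
4. Suck → loc=B A=dirty B=clear
5. Left → loc=A A=dirty B=clear
6. Left → loc=A A=dirty B=clear
7. Suck → loc=A A=clear B=clear
8. Left → loc=A A=clear B=clear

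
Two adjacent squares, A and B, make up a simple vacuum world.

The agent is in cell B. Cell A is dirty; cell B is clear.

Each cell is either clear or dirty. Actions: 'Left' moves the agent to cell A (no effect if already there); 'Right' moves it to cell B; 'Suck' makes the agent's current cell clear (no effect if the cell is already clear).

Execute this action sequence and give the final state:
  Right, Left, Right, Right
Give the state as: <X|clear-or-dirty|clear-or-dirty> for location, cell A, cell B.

step 1/4 (Right): <B|dirty|clear>
step 2/4 (Left): <A|dirty|clear>
step 3/4 (Right): <B|dirty|clear>
step 4/4 (Right): <B|dirty|clear>

<B|dirty|clear>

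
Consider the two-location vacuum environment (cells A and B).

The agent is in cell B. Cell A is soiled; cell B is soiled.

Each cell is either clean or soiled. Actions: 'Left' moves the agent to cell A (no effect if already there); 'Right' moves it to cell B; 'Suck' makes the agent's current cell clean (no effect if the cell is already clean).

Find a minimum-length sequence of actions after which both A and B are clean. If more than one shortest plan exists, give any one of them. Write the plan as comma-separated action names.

Suck, Left, Suck

1. Suck → loc=B A=soiled B=clean
2. Left → loc=A A=soiled B=clean
3. Suck → loc=A A=clean B=clean
min 3: Suck B + move + Suck A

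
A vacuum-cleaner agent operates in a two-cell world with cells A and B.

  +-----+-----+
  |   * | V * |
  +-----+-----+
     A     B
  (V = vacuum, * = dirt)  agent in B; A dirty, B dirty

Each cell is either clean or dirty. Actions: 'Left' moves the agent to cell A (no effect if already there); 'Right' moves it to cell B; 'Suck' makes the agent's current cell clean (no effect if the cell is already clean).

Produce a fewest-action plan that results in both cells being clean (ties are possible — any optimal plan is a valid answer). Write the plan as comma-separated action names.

1. Suck → in B — A dirty, B clean
2. Left → in A — A dirty, B clean
3. Suck → in A — A clean, B clean
min 3: Suck B + move + Suck A

Suck, Left, Suck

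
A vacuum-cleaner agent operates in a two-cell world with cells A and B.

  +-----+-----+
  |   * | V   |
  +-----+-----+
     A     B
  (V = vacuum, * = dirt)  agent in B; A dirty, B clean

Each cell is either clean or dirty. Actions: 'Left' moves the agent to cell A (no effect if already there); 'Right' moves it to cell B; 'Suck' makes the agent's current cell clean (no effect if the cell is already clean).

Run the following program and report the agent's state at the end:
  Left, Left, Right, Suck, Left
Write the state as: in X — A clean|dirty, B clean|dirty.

1) do Left; now in A — A dirty, B clean
2) do Left; now in A — A dirty, B clean
3) do Right; now in B — A dirty, B clean
4) do Suck; now in B — A dirty, B clean
5) do Left; now in A — A dirty, B clean

in A — A dirty, B clean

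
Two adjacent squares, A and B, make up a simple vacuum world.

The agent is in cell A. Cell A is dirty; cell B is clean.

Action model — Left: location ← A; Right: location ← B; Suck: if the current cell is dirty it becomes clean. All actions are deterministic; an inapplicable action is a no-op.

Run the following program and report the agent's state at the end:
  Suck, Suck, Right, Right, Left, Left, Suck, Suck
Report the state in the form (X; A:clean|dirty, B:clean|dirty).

(A; A:clean, B:clean)

step 1/8 (Suck): (A; A:clean, B:clean)
step 2/8 (Suck): (A; A:clean, B:clean)
step 3/8 (Right): (B; A:clean, B:clean)
step 4/8 (Right): (B; A:clean, B:clean)
step 5/8 (Left): (A; A:clean, B:clean)
step 6/8 (Left): (A; A:clean, B:clean)
step 7/8 (Suck): (A; A:clean, B:clean)
step 8/8 (Suck): (A; A:clean, B:clean)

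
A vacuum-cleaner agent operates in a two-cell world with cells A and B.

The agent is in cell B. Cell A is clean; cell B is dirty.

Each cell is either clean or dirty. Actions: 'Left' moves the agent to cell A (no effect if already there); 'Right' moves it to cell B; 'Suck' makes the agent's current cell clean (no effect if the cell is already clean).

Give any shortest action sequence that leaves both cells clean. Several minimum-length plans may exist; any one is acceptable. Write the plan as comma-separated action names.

Suck

1. Suck → in B — A clean, B clean
min 1: B is dirty, one Suck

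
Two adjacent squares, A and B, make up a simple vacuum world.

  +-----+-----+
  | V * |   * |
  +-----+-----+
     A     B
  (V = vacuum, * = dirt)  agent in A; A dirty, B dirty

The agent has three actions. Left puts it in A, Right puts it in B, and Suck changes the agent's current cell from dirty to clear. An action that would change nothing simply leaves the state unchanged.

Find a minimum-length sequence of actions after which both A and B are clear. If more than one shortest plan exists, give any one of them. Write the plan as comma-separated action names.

Suck (#1): (A; A:clear, B:dirty)
Right (#2): (B; A:clear, B:dirty)
Suck (#3): (B; A:clear, B:clear)
min 3: Suck A + move + Suck B

Suck, Right, Suck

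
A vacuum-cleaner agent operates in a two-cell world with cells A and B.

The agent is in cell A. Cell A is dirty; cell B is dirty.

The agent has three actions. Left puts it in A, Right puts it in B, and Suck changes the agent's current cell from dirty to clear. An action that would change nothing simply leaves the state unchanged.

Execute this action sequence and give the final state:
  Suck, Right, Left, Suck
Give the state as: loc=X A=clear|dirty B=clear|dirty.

Suck (#1): loc=A A=clear B=dirty
Right (#2): loc=B A=clear B=dirty
Left (#3): loc=A A=clear B=dirty
Suck (#4): loc=A A=clear B=dirty

loc=A A=clear B=dirty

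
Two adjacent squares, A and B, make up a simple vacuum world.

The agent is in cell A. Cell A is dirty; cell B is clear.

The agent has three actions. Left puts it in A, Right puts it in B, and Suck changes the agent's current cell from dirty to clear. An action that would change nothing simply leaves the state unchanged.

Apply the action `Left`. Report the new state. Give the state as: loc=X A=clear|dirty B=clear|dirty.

start: loc=A A=dirty B=clear
1) do Left; now loc=A A=dirty B=clear

loc=A A=dirty B=clear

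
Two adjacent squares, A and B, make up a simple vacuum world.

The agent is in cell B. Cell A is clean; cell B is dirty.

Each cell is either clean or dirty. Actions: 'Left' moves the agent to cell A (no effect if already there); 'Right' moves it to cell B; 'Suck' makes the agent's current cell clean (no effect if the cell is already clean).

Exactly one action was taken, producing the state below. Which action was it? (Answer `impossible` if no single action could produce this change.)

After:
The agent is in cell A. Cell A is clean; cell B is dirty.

try  Left: in A — A clean, B dirty  ← match
try Right: in B — A clean, B dirty
try  Suck: in B — A clean, B clean

Left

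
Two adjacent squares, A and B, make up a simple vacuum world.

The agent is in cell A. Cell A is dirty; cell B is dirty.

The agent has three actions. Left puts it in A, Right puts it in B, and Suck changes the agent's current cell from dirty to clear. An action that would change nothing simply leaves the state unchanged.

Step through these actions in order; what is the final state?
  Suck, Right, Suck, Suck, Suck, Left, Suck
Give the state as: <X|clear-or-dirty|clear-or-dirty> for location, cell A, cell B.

step 1/7 (Suck): <A|clear|dirty>
step 2/7 (Right): <B|clear|dirty>
step 3/7 (Suck): <B|clear|clear>
step 4/7 (Suck): <B|clear|clear>
step 5/7 (Suck): <B|clear|clear>
step 6/7 (Left): <A|clear|clear>
step 7/7 (Suck): <A|clear|clear>

<A|clear|clear>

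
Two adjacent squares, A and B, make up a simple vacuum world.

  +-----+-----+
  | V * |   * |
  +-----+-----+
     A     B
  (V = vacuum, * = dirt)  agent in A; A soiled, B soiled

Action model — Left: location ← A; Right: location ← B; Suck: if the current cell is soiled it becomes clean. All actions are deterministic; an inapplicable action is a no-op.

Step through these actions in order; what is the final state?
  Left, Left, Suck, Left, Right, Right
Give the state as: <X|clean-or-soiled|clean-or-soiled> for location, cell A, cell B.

step 1/6 (Left): <A|soiled|soiled>
step 2/6 (Left): <A|soiled|soiled>
step 3/6 (Suck): <A|clean|soiled>
step 4/6 (Left): <A|clean|soiled>
step 5/6 (Right): <B|clean|soiled>
step 6/6 (Right): <B|clean|soiled>

<B|clean|soiled>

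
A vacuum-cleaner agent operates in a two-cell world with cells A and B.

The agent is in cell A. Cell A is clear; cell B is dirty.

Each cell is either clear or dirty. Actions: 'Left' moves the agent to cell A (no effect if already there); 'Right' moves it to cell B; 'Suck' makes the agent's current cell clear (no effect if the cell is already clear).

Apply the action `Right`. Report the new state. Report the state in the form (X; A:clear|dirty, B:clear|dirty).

(B; A:clear, B:dirty)

start: (A; A:clear, B:dirty)
1) do Right; now (B; A:clear, B:dirty)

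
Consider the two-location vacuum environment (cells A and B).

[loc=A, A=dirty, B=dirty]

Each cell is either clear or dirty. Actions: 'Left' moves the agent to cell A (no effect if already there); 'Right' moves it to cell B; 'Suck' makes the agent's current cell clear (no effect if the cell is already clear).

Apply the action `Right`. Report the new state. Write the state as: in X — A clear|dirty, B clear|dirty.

in B — A dirty, B dirty

start: in A — A dirty, B dirty
[1] after Right: in B — A dirty, B dirty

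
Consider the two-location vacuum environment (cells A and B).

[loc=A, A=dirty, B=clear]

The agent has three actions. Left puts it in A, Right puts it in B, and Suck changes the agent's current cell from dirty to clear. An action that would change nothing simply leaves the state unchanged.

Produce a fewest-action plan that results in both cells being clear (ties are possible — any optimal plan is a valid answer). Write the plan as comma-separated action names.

Suck (#1): in A — A clear, B clear
min 1: A is dirty, one Suck

Suck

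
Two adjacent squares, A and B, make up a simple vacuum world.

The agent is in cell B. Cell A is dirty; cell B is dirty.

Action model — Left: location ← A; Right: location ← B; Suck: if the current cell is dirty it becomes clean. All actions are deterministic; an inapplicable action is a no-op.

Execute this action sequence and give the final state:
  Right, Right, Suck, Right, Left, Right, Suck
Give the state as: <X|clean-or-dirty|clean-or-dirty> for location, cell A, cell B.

t=1 Right ⇒ <B|dirty|dirty>
t=2 Right ⇒ <B|dirty|dirty>
t=3 Suck ⇒ <B|dirty|clean>
t=4 Right ⇒ <B|dirty|clean>
t=5 Left ⇒ <A|dirty|clean>
t=6 Right ⇒ <B|dirty|clean>
t=7 Suck ⇒ <B|dirty|clean>

<B|dirty|clean>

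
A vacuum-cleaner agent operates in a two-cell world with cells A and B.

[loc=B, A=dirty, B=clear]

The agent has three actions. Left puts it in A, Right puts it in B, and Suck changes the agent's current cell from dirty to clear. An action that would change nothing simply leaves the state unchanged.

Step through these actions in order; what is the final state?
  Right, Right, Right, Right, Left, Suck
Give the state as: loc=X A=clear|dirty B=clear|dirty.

loc=A A=clear B=clear

[1] after Right: loc=B A=dirty B=clear
[2] after Right: loc=B A=dirty B=clear
[3] after Right: loc=B A=dirty B=clear
[4] after Right: loc=B A=dirty B=clear
[5] after Left: loc=A A=dirty B=clear
[6] after Suck: loc=A A=clear B=clear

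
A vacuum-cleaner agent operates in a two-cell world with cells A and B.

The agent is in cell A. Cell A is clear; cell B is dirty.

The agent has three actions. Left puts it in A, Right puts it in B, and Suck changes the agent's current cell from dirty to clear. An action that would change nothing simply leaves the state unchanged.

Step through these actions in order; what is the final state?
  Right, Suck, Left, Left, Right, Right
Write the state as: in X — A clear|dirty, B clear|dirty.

in B — A clear, B clear

t=1 Right ⇒ in B — A clear, B dirty
t=2 Suck ⇒ in B — A clear, B clear
t=3 Left ⇒ in A — A clear, B clear
t=4 Left ⇒ in A — A clear, B clear
t=5 Right ⇒ in B — A clear, B clear
t=6 Right ⇒ in B — A clear, B clear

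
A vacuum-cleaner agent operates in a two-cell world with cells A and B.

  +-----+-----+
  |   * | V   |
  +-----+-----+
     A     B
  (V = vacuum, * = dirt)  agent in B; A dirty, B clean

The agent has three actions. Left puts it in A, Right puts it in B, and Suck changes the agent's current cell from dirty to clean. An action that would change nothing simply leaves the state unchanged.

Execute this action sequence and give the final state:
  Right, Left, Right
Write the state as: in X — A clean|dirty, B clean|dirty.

in B — A dirty, B clean

step 1/3 (Right): in B — A dirty, B clean
step 2/3 (Left): in A — A dirty, B clean
step 3/3 (Right): in B — A dirty, B clean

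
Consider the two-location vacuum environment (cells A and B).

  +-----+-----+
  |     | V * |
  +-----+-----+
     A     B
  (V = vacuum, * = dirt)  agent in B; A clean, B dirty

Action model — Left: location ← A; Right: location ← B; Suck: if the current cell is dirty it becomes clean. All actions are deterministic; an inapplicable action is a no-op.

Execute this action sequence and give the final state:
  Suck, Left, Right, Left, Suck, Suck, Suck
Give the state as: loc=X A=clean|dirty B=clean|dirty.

loc=A A=clean B=clean

Suck (#1): loc=B A=clean B=clean
Left (#2): loc=A A=clean B=clean
Right (#3): loc=B A=clean B=clean
Left (#4): loc=A A=clean B=clean
Suck (#5): loc=A A=clean B=clean
Suck (#6): loc=A A=clean B=clean
Suck (#7): loc=A A=clean B=clean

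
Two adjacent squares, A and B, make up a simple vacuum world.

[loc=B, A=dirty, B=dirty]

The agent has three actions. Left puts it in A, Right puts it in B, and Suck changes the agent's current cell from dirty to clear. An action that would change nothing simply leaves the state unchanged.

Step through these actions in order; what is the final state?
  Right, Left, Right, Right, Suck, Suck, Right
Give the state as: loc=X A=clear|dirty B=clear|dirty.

loc=B A=dirty B=clear

Right (#1): loc=B A=dirty B=dirty
Left (#2): loc=A A=dirty B=dirty
Right (#3): loc=B A=dirty B=dirty
Right (#4): loc=B A=dirty B=dirty
Suck (#5): loc=B A=dirty B=clear
Suck (#6): loc=B A=dirty B=clear
Right (#7): loc=B A=dirty B=clear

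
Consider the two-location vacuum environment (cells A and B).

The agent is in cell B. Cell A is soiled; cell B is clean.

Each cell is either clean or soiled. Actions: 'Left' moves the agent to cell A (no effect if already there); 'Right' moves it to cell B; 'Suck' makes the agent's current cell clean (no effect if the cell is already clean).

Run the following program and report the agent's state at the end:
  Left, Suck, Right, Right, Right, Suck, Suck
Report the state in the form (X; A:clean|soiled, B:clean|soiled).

(B; A:clean, B:clean)

1) do Left; now (A; A:soiled, B:clean)
2) do Suck; now (A; A:clean, B:clean)
3) do Right; now (B; A:clean, B:clean)
4) do Right; now (B; A:clean, B:clean)
5) do Right; now (B; A:clean, B:clean)
6) do Suck; now (B; A:clean, B:clean)
7) do Suck; now (B; A:clean, B:clean)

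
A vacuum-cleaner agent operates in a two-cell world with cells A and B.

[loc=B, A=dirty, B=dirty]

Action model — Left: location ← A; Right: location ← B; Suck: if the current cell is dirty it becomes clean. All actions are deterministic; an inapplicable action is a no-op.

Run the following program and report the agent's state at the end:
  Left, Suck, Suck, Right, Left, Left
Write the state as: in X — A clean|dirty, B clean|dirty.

1. Left → in A — A dirty, B dirty
2. Suck → in A — A clean, B dirty
3. Suck → in A — A clean, B dirty
4. Right → in B — A clean, B dirty
5. Left → in A — A clean, B dirty
6. Left → in A — A clean, B dirty

in A — A clean, B dirty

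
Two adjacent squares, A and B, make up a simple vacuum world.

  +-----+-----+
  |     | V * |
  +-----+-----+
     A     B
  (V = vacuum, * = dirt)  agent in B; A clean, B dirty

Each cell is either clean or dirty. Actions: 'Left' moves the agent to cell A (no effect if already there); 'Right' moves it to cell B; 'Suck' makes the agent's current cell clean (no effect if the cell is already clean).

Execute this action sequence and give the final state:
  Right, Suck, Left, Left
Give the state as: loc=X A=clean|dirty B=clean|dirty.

loc=A A=clean B=clean

1) do Right; now loc=B A=clean B=dirty
2) do Suck; now loc=B A=clean B=clean
3) do Left; now loc=A A=clean B=clean
4) do Left; now loc=A A=clean B=clean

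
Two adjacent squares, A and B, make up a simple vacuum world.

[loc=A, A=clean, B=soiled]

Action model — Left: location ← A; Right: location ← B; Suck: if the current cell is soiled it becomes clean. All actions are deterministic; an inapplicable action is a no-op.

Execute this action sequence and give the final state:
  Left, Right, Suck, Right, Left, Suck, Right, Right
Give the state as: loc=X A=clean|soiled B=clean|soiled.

t=1 Left ⇒ loc=A A=clean B=soiled
t=2 Right ⇒ loc=B A=clean B=soiled
t=3 Suck ⇒ loc=B A=clean B=clean
t=4 Right ⇒ loc=B A=clean B=clean
t=5 Left ⇒ loc=A A=clean B=clean
t=6 Suck ⇒ loc=A A=clean B=clean
t=7 Right ⇒ loc=B A=clean B=clean
t=8 Right ⇒ loc=B A=clean B=clean

loc=B A=clean B=clean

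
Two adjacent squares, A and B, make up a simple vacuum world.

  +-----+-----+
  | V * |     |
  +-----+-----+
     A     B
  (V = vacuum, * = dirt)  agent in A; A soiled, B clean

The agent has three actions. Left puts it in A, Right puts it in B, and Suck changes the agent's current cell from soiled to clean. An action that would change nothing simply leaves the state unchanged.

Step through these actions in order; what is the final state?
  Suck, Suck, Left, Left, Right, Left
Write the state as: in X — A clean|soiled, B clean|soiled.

[1] after Suck: in A — A clean, B clean
[2] after Suck: in A — A clean, B clean
[3] after Left: in A — A clean, B clean
[4] after Left: in A — A clean, B clean
[5] after Right: in B — A clean, B clean
[6] after Left: in A — A clean, B clean

in A — A clean, B clean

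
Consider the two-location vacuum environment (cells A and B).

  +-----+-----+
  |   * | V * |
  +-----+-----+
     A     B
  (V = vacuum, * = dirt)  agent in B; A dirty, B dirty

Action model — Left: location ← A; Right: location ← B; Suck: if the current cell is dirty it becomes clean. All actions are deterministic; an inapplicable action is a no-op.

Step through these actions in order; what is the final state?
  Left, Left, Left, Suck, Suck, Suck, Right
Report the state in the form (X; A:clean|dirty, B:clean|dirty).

(B; A:clean, B:dirty)

1) do Left; now (A; A:dirty, B:dirty)
2) do Left; now (A; A:dirty, B:dirty)
3) do Left; now (A; A:dirty, B:dirty)
4) do Suck; now (A; A:clean, B:dirty)
5) do Suck; now (A; A:clean, B:dirty)
6) do Suck; now (A; A:clean, B:dirty)
7) do Right; now (B; A:clean, B:dirty)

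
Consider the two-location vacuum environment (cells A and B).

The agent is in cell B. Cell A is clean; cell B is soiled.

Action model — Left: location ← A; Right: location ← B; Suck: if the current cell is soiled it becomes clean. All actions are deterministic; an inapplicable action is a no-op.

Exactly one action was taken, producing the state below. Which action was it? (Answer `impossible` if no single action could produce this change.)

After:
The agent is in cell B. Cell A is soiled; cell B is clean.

impossible

try  Left: <A|clean|soiled>
try Right: <B|clean|soiled>
try  Suck: <B|clean|clean>
no single action produces the after-state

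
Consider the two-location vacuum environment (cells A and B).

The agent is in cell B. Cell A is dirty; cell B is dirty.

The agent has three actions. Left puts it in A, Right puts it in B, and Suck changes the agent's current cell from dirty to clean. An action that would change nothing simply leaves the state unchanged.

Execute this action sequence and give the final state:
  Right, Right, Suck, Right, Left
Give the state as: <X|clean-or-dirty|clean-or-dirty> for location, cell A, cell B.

<A|dirty|clean>

t=1 Right ⇒ <B|dirty|dirty>
t=2 Right ⇒ <B|dirty|dirty>
t=3 Suck ⇒ <B|dirty|clean>
t=4 Right ⇒ <B|dirty|clean>
t=5 Left ⇒ <A|dirty|clean>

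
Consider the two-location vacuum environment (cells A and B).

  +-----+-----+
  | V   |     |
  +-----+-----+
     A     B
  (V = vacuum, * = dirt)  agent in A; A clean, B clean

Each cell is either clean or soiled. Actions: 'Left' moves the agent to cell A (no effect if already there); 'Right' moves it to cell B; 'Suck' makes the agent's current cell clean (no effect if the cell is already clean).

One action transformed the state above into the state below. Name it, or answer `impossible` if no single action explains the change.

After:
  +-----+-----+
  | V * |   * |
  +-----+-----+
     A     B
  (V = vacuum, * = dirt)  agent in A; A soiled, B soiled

impossible

try  Left: in A — A clean, B clean
try Right: in B — A clean, B clean
try  Suck: in A — A clean, B clean
no single action produces the after-state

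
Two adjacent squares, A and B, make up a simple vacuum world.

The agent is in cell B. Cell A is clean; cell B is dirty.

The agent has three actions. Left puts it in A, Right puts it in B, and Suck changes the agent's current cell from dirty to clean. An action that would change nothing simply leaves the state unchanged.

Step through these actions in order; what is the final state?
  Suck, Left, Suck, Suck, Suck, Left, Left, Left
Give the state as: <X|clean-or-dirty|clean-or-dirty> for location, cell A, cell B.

1. Suck → <B|clean|clean>
2. Left → <A|clean|clean>
3. Suck → <A|clean|clean>
4. Suck → <A|clean|clean>
5. Suck → <A|clean|clean>
6. Left → <A|clean|clean>
7. Left → <A|clean|clean>
8. Left → <A|clean|clean>

<A|clean|clean>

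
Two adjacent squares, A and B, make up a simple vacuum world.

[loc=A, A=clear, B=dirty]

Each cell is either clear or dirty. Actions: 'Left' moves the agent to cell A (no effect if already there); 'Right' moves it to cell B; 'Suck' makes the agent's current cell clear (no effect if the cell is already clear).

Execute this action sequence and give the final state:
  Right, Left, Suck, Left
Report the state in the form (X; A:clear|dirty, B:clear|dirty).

1. Right → (B; A:clear, B:dirty)
2. Left → (A; A:clear, B:dirty)
3. Suck → (A; A:clear, B:dirty)
4. Left → (A; A:clear, B:dirty)

(A; A:clear, B:dirty)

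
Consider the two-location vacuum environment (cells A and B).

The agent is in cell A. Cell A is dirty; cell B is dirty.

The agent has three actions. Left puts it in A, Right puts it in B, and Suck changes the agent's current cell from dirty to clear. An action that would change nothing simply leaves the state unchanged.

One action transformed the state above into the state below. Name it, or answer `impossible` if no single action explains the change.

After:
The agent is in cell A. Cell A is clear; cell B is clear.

try  Left: <A|dirty|dirty>
try Right: <B|dirty|dirty>
try  Suck: <A|clear|dirty>
no single action produces the after-state

impossible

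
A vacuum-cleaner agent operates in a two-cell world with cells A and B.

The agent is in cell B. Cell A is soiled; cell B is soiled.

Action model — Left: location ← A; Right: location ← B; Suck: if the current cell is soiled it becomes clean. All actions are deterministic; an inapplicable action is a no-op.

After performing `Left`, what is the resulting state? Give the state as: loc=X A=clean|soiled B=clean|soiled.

start: loc=B A=soiled B=soiled
Left (#1): loc=A A=soiled B=soiled

loc=A A=soiled B=soiled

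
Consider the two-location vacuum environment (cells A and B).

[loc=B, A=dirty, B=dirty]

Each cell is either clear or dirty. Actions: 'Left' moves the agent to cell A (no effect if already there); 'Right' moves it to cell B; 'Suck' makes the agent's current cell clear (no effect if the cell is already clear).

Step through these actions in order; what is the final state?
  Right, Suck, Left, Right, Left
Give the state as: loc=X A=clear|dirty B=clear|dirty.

1. Right → loc=B A=dirty B=dirty
2. Suck → loc=B A=dirty B=clear
3. Left → loc=A A=dirty B=clear
4. Right → loc=B A=dirty B=clear
5. Left → loc=A A=dirty B=clear

loc=A A=dirty B=clear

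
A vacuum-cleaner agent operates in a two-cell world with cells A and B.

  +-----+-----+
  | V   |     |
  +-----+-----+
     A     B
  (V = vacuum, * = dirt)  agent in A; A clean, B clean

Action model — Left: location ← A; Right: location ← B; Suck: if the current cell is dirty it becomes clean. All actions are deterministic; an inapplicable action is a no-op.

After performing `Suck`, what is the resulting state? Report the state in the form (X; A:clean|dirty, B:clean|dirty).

(A; A:clean, B:clean)

start: (A; A:clean, B:clean)
[1] after Suck: (A; A:clean, B:clean)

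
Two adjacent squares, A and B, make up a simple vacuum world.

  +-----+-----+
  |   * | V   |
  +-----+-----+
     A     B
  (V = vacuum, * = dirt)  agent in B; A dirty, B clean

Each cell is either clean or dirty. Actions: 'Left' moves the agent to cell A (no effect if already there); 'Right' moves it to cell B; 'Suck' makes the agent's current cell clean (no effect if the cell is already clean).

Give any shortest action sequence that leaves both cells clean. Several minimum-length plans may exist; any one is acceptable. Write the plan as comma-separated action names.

t=1 Left ⇒ in A — A dirty, B clean
t=2 Suck ⇒ in A — A clean, B clean
min 2: go A then Suck

Left, Suck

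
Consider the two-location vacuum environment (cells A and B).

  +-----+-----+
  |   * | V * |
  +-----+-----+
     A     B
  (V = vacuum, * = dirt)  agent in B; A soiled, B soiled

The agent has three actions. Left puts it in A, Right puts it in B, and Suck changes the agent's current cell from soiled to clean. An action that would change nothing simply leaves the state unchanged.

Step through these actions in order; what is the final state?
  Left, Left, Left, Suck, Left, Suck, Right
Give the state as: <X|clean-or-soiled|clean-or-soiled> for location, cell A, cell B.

step 1/7 (Left): <A|soiled|soiled>
step 2/7 (Left): <A|soiled|soiled>
step 3/7 (Left): <A|soiled|soiled>
step 4/7 (Suck): <A|clean|soiled>
step 5/7 (Left): <A|clean|soiled>
step 6/7 (Suck): <A|clean|soiled>
step 7/7 (Right): <B|clean|soiled>

<B|clean|soiled>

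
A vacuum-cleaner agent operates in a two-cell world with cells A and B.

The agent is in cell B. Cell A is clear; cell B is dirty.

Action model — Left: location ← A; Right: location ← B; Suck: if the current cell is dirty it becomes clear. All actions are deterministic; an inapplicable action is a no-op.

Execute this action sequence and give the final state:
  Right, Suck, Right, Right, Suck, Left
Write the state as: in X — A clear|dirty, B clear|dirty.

t=1 Right ⇒ in B — A clear, B dirty
t=2 Suck ⇒ in B — A clear, B clear
t=3 Right ⇒ in B — A clear, B clear
t=4 Right ⇒ in B — A clear, B clear
t=5 Suck ⇒ in B — A clear, B clear
t=6 Left ⇒ in A — A clear, B clear

in A — A clear, B clear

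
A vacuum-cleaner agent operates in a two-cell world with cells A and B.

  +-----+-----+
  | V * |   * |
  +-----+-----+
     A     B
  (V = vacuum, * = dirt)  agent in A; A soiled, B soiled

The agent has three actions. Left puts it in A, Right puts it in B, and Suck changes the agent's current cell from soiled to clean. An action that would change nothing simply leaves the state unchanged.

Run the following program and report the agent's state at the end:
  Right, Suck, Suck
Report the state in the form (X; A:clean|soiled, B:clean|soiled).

(B; A:soiled, B:clean)

Right (#1): (B; A:soiled, B:soiled)
Suck (#2): (B; A:soiled, B:clean)
Suck (#3): (B; A:soiled, B:clean)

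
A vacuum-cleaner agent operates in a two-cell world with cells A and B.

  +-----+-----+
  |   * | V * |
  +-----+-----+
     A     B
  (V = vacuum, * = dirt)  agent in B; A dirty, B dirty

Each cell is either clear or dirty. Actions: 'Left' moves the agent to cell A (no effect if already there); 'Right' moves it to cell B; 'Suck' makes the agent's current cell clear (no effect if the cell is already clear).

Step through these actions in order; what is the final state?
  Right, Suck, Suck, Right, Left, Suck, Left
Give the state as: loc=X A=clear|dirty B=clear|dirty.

loc=A A=clear B=clear

t=1 Right ⇒ loc=B A=dirty B=dirty
t=2 Suck ⇒ loc=B A=dirty B=clear
t=3 Suck ⇒ loc=B A=dirty B=clear
t=4 Right ⇒ loc=B A=dirty B=clear
t=5 Left ⇒ loc=A A=dirty B=clear
t=6 Suck ⇒ loc=A A=clear B=clear
t=7 Left ⇒ loc=A A=clear B=clear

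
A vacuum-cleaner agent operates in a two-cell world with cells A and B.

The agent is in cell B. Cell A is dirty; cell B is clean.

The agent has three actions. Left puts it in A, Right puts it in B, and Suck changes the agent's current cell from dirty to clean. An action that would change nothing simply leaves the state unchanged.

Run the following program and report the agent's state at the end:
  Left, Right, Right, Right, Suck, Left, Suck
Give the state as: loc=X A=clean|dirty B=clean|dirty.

Left (#1): loc=A A=dirty B=clean
Right (#2): loc=B A=dirty B=clean
Right (#3): loc=B A=dirty B=clean
Right (#4): loc=B A=dirty B=clean
Suck (#5): loc=B A=dirty B=clean
Left (#6): loc=A A=dirty B=clean
Suck (#7): loc=A A=clean B=clean

loc=A A=clean B=clean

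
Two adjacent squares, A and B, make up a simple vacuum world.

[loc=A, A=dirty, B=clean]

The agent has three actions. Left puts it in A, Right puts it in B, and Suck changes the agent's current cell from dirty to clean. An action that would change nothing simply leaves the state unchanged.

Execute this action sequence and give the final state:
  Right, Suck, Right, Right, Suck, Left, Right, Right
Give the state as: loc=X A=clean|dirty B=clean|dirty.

step 1/8 (Right): loc=B A=dirty B=clean
step 2/8 (Suck): loc=B A=dirty B=clean
step 3/8 (Right): loc=B A=dirty B=clean
step 4/8 (Right): loc=B A=dirty B=clean
step 5/8 (Suck): loc=B A=dirty B=clean
step 6/8 (Left): loc=A A=dirty B=clean
step 7/8 (Right): loc=B A=dirty B=clean
step 8/8 (Right): loc=B A=dirty B=clean

loc=B A=dirty B=clean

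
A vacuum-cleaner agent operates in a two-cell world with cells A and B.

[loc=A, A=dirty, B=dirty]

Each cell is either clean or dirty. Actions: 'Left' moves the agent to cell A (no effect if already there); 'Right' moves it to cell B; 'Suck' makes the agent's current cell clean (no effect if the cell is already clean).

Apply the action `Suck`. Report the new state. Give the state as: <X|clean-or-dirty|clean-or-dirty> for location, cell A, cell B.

start: <A|dirty|dirty>
1) do Suck; now <A|clean|dirty>

<A|clean|dirty>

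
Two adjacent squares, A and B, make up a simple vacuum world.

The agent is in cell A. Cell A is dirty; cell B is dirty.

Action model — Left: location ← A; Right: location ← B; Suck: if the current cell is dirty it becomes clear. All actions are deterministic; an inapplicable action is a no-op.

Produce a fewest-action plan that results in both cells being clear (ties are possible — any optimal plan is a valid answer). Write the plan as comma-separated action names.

Suck (#1): <A|clear|dirty>
Right (#2): <B|clear|dirty>
Suck (#3): <B|clear|clear>
min 3: Suck A + move + Suck B

Suck, Right, Suck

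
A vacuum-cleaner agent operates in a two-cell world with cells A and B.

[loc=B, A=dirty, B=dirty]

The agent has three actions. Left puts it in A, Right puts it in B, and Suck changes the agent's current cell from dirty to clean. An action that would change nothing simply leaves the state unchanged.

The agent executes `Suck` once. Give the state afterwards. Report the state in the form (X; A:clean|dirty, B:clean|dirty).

start: (B; A:dirty, B:dirty)
t=1 Suck ⇒ (B; A:dirty, B:clean)

(B; A:dirty, B:clean)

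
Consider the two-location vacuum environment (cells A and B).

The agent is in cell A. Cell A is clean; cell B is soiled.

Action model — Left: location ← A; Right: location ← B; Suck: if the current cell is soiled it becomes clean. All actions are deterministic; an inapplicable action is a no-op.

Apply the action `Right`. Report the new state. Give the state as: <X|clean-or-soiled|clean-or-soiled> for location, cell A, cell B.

start: <A|clean|soiled>
t=1 Right ⇒ <B|clean|soiled>

<B|clean|soiled>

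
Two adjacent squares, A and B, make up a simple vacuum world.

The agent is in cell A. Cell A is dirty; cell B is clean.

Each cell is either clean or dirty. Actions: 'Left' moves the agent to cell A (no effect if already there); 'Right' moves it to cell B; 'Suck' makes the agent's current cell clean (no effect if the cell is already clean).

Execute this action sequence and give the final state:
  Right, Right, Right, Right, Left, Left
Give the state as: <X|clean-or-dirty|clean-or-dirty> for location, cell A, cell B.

<A|dirty|clean>

Right (#1): <B|dirty|clean>
Right (#2): <B|dirty|clean>
Right (#3): <B|dirty|clean>
Right (#4): <B|dirty|clean>
Left (#5): <A|dirty|clean>
Left (#6): <A|dirty|clean>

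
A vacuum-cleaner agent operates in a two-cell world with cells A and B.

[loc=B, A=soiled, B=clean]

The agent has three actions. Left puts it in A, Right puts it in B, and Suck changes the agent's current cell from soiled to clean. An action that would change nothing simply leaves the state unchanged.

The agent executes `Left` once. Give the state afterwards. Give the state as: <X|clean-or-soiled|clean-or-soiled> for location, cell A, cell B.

start: <B|soiled|clean>
step 1/1 (Left): <A|soiled|clean>

<A|soiled|clean>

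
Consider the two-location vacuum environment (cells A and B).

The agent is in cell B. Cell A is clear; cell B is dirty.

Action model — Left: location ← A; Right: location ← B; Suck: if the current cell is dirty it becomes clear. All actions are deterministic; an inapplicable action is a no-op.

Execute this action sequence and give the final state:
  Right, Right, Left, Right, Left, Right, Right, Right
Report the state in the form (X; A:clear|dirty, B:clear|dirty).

(B; A:clear, B:dirty)

t=1 Right ⇒ (B; A:clear, B:dirty)
t=2 Right ⇒ (B; A:clear, B:dirty)
t=3 Left ⇒ (A; A:clear, B:dirty)
t=4 Right ⇒ (B; A:clear, B:dirty)
t=5 Left ⇒ (A; A:clear, B:dirty)
t=6 Right ⇒ (B; A:clear, B:dirty)
t=7 Right ⇒ (B; A:clear, B:dirty)
t=8 Right ⇒ (B; A:clear, B:dirty)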